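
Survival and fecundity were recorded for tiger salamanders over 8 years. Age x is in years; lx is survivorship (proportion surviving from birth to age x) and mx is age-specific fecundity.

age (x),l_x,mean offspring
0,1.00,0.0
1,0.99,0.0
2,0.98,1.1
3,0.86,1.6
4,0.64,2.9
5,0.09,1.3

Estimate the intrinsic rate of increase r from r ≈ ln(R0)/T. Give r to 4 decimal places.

0.4608

R0 = Σ lx·mx = 0 + 0 + 1.078 + 1.376 + 1.856 + 0.117 = 4.427
Σ x·lx·mx = 14.293; T = 14.293/4.427 = 3.2286…
r ≈ ln(R0)/T = ln(4.427)/3.2286… = 0.460795… → 0.4608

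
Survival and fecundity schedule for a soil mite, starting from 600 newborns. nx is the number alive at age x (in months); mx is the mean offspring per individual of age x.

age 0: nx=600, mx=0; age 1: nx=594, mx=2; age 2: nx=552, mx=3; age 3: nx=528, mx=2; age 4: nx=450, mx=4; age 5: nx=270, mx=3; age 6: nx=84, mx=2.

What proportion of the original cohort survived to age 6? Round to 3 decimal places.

0.140

l_6 = n_6/n_0 = 84/600 = 0.14 → 0.140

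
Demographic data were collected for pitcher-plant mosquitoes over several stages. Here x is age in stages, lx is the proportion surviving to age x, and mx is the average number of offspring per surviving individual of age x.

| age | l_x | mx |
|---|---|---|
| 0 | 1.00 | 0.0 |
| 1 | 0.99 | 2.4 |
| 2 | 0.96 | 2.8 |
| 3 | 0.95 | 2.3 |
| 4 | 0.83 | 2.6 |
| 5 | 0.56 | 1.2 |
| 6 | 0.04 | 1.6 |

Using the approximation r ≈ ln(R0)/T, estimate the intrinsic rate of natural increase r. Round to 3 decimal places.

R0 = Σ lx·mx = 0 + 2.376 + 2.688 + 2.185 + 2.158 + 0.672 + 0.064 = 10.143
Σ x·lx·mx = 26.683; T = 26.683/10.143 = 2.63068…
r ≈ ln(R0)/T = ln(10.143)/2.63068… = 0.88068… → 0.881

0.881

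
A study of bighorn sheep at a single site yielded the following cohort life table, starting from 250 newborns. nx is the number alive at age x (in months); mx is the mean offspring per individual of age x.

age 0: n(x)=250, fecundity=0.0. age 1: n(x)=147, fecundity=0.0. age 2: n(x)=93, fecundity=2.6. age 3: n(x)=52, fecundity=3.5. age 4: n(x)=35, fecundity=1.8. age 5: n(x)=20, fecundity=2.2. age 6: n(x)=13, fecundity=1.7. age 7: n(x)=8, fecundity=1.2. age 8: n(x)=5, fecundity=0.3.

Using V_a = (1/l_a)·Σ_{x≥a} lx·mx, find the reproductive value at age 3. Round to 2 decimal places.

6.20

lx = nx/n0 = nx/250: 1, 0.588, 0.372, 0.208, 0.14, 0.08, 0.052, 0.032, 0.02
lx·mx for x ≥ 3: 0.728, 0.252, 0.176, 0.0884, 0.0384, 0.006 → sum = 1.2888
V_3 = 1.2888 / l_3 = 1.2888 / 0.208 = 6.196154… → 6.20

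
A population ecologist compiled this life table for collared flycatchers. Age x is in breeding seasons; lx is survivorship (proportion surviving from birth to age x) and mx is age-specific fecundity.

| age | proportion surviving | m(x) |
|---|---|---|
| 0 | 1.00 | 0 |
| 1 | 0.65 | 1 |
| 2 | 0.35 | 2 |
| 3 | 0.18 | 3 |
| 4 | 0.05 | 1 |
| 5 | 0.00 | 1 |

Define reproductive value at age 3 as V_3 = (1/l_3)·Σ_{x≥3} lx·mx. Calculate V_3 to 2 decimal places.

3.28

lx·mx for x ≥ 3: 0.54, 0.05, 0 → sum = 0.59
V_3 = 0.59 / l_3 = 0.59 / 0.18 = 3.277778… → 3.28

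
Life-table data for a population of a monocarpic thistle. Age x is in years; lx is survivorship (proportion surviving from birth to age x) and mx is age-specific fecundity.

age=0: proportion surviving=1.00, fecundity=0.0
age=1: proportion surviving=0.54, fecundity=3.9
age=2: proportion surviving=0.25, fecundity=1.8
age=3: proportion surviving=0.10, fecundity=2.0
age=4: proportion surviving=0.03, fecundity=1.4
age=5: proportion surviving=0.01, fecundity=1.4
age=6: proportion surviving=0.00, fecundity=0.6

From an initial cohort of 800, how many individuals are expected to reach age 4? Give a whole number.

Expected survivors = N0 · l_4 = 800 × 0.03 = 24 → 24

24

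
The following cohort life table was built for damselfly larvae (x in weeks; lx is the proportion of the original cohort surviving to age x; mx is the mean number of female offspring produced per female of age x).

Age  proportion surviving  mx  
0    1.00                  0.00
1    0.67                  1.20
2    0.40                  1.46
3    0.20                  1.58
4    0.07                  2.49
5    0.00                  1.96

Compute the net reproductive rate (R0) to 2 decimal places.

lx·mx by age: 0, 0.804, 0.584, 0.316, 0.1743, 0
R0 = Σ lx·mx = 1.8783 → 1.88

1.88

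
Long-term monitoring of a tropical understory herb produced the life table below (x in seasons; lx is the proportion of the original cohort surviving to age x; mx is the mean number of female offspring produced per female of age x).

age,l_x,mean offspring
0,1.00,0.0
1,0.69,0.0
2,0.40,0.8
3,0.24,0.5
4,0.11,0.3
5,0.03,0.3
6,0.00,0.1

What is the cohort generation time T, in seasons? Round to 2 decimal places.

2.44

lx·mx: 0, 0, 0.32, 0.12, 0.033, 0.009, 0 → R0 = 0.482
x·lx·mx: 0, 0, 0.64, 0.36, 0.132, 0.045, 0 → Σ = 1.177
T = 1.177 / 0.482 = 2.441909… → 2.44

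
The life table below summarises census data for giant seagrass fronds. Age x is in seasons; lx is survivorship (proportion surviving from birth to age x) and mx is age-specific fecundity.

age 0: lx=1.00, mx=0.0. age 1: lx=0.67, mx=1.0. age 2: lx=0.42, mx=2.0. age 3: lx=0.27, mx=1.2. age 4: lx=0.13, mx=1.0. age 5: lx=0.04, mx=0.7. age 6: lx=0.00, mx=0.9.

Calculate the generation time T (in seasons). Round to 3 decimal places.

lx·mx: 0, 0.67, 0.84, 0.324, 0.13, 0.028, 0 → R0 = 1.992
x·lx·mx: 0, 0.67, 1.68, 0.972, 0.52, 0.14, 0 → Σ = 3.982
T = 3.982 / 1.992 = 1.998996… → 1.999

1.999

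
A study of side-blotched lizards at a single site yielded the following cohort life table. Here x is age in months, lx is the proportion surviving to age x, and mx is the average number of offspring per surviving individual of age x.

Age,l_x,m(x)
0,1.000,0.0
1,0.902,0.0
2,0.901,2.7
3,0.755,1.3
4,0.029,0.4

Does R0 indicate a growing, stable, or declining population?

R0 = Σ lx·mx = 0 + 0 + 2.4327 + 0.9815 + 0.0116 = 3.4258
R0 > 1, so the population is growing.

growing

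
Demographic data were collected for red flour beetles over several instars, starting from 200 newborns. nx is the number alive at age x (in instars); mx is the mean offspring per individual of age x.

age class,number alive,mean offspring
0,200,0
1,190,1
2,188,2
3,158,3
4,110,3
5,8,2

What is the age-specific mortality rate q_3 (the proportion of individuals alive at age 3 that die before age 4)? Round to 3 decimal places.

lx = nx/n0 = nx/200: 1, 0.95, 0.94, 0.79, 0.55, 0.04
q_3 = (l_3 − l_4) / l_3 = (0.79 − 0.55) / 0.79
     = 0.24 / 0.79 = 0.303797… → 0.304

0.304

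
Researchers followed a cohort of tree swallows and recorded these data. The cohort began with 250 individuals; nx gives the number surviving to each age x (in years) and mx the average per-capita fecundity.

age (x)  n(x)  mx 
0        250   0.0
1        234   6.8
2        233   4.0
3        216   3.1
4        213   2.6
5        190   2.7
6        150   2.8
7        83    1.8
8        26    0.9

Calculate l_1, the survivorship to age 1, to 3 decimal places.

0.936

l_1 = n_1/n_0 = 234/250 = 0.936 → 0.936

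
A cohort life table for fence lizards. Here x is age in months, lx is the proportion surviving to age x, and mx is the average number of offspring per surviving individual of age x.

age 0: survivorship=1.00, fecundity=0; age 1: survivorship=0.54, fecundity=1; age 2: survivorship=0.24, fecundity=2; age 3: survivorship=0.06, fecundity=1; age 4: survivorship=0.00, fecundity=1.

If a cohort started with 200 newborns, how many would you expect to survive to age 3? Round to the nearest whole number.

Expected survivors = N0 · l_3 = 200 × 0.06 = 12 → 12

12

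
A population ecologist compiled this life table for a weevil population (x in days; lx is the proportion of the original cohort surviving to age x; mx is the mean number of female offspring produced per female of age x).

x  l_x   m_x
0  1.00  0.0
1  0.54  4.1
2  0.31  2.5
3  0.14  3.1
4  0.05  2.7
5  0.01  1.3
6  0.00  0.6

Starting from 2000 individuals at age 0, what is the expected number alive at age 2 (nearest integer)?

620

Expected survivors = N0 · l_2 = 2000 × 0.31 = 620 → 620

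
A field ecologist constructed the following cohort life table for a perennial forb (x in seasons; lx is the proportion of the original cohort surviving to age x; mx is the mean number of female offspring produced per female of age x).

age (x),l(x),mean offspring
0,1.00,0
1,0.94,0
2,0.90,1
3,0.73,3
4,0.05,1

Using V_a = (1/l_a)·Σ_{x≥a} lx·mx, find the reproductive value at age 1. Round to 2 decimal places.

lx·mx for x ≥ 1: 0, 0.9, 2.19, 0.05 → sum = 3.14
V_1 = 3.14 / l_1 = 3.14 / 0.94 = 3.340426… → 3.34

3.34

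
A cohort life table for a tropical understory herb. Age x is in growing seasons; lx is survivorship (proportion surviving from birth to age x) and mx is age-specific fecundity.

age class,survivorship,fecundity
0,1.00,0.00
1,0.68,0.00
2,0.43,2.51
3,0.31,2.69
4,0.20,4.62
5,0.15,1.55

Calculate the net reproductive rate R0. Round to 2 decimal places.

3.07

lx·mx by age: 0, 0, 1.0793, 0.8339, 0.924, 0.2325
R0 = Σ lx·mx = 3.0697 → 3.07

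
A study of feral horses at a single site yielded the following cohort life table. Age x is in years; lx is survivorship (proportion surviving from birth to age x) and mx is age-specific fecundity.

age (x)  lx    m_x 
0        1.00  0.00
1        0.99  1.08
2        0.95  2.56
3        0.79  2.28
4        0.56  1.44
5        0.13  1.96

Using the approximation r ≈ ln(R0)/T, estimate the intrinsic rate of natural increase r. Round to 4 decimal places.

0.7436

R0 = Σ lx·mx = 0 + 1.0692 + 2.432 + 1.8012 + 0.8064 + 0.2548 = 6.3636
Σ x·lx·mx = 15.8364; T = 15.8364/6.3636 = 2.48859…
r ≈ ln(R0)/T = ln(6.3636)/2.48859… = 0.743631… → 0.7436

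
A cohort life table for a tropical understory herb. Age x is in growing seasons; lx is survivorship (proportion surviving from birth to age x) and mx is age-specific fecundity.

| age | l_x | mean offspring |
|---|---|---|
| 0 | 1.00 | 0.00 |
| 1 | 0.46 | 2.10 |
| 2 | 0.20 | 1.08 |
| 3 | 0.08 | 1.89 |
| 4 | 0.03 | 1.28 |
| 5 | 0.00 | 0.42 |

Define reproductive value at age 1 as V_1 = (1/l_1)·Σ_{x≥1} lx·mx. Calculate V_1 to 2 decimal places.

lx·mx for x ≥ 1: 0.966, 0.216, 0.1512, 0.0384, 0 → sum = 1.3716
V_1 = 1.3716 / l_1 = 1.3716 / 0.46 = 2.981739… → 2.98

2.98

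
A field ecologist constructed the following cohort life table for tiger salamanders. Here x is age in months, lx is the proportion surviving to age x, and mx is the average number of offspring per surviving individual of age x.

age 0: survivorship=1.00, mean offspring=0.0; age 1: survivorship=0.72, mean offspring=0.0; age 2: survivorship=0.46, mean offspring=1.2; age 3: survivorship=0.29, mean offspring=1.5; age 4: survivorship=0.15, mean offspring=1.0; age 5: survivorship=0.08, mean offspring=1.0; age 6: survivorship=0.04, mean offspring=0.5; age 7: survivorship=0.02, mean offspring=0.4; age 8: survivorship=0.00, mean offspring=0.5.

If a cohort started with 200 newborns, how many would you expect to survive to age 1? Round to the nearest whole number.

144

Expected survivors = N0 · l_1 = 200 × 0.72 = 144 → 144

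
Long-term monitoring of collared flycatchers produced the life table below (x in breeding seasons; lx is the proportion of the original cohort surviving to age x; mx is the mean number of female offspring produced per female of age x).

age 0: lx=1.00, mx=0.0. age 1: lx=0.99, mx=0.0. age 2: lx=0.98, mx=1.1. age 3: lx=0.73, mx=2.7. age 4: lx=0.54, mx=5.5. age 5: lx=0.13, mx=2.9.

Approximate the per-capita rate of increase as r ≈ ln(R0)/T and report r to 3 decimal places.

0.544

R0 = Σ lx·mx = 0 + 0 + 1.078 + 1.971 + 2.97 + 0.377 = 6.396
Σ x·lx·mx = 21.834; T = 21.834/6.396 = 3.4137…
r ≈ ln(R0)/T = ln(6.396)/3.4137… = 0.5436… → 0.544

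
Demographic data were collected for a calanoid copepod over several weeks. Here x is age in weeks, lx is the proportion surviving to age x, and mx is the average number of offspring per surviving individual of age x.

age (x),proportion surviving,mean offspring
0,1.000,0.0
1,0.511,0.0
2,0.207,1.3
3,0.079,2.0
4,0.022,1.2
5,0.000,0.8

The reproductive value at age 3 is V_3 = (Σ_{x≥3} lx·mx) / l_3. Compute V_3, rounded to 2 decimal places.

2.33

lx·mx for x ≥ 3: 0.158, 0.0264, 0 → sum = 0.1844
V_3 = 0.1844 / l_3 = 0.1844 / 0.079 = 2.334177… → 2.33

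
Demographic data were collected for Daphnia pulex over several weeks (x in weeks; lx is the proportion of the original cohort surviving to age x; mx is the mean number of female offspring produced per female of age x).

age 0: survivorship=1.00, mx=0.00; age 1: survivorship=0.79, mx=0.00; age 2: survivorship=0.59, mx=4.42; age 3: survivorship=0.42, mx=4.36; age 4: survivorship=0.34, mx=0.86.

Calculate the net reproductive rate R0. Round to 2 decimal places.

lx·mx by age: 0, 0, 2.6078, 1.8312, 0.2924
R0 = Σ lx·mx = 4.7314 → 4.73

4.73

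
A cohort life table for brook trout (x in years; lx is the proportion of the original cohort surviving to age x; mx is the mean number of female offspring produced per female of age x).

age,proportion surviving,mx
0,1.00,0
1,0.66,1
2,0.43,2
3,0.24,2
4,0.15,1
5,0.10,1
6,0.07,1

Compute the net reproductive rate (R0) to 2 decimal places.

2.32

lx·mx by age: 0, 0.66, 0.86, 0.48, 0.15, 0.1, 0.07
R0 = Σ lx·mx = 2.32 → 2.32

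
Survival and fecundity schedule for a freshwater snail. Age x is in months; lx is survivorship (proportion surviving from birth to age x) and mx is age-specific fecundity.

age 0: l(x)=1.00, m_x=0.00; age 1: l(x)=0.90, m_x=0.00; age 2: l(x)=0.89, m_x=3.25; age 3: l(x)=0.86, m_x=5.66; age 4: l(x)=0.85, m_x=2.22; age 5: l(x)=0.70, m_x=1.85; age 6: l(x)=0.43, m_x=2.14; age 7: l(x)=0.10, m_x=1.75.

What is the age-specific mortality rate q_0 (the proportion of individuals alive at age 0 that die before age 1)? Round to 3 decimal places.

0.100

q_0 = (l_0 − l_1) / l_0 = (1 − 0.9) / 1
     = 0.1 / 1 = 0.1 → 0.100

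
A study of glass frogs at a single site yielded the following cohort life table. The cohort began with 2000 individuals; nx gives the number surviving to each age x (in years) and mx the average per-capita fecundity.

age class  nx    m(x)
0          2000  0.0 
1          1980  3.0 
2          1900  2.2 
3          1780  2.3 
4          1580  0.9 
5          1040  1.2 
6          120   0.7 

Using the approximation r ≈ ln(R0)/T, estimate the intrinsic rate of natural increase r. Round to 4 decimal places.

lx = nx/n0 = nx/2000: 1, 0.99, 0.95, 0.89, 0.79, 0.52, 0.06
R0 = Σ lx·mx = 0 + 2.97 + 2.09 + 2.047 + 0.711 + 0.624 + 0.042 = 8.484
Σ x·lx·mx = 19.507; T = 19.507/8.484 = 2.29927…
r ≈ ln(R0)/T = ln(8.484)/2.29927… = 0.92994… → 0.9299

0.9299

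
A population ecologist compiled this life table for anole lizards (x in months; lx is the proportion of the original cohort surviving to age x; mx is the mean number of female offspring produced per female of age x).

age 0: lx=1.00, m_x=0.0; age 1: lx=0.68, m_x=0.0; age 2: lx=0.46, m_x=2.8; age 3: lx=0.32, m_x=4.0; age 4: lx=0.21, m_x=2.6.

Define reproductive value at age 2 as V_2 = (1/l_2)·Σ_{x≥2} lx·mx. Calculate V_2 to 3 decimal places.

lx·mx for x ≥ 2: 1.288, 1.28, 0.546 → sum = 3.114
V_2 = 3.114 / l_2 = 3.114 / 0.46 = 6.769565… → 6.770

6.770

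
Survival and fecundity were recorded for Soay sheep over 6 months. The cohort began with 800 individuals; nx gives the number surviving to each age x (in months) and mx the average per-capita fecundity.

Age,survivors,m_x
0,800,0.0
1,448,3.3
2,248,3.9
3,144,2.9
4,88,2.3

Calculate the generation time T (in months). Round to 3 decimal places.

1.786

lx = nx/n0 = nx/800: 1, 0.56, 0.31, 0.18, 0.11
lx·mx: 0, 1.848, 1.209, 0.522, 0.253 → R0 = 3.832
x·lx·mx: 0, 1.848, 2.418, 1.566, 1.012 → Σ = 6.844
T = 6.844 / 3.832 = 1.786013… → 1.786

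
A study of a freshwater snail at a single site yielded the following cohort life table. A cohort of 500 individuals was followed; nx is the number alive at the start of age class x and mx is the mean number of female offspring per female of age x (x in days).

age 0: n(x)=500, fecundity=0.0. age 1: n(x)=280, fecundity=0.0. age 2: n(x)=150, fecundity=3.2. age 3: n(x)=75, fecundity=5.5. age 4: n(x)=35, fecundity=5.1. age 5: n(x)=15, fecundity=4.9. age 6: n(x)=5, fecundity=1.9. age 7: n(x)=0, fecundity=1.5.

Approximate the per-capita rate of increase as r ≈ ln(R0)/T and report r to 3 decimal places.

0.289

lx = nx/n0 = nx/500: 1, 0.56, 0.3, 0.15, 0.07, 0.03, 0.01, 0
R0 = Σ lx·mx = 0 + 0 + 0.96 + 0.825 + 0.357 + 0.147 + 0.019 + 0 = 2.308
Σ x·lx·mx = 6.672; T = 6.672/2.308 = 2.89081…
r ≈ ln(R0)/T = ln(2.308)/2.89081… = 0.28932… → 0.289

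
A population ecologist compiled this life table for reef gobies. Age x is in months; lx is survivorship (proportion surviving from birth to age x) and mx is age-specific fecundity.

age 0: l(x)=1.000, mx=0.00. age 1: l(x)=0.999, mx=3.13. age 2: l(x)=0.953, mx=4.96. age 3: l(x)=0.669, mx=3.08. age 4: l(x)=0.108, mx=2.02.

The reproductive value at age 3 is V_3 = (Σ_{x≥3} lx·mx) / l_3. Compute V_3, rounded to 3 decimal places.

3.406

lx·mx for x ≥ 3: 2.06052, 0.21816 → sum = 2.27868
V_3 = 2.27868 / l_3 = 2.27868 / 0.669 = 3.406099… → 3.406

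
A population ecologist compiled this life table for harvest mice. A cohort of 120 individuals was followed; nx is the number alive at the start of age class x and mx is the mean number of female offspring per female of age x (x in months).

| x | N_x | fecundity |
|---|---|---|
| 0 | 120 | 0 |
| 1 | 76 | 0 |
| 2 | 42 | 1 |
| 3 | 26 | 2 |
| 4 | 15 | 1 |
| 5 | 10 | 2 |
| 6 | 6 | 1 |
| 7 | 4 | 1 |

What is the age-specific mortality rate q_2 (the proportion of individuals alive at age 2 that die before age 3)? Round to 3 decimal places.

0.381

lx = nx/n0 = nx/120: 1, 0.63333…, 0.35, 0.21667…, 0.125, 0.08333…, 0.05, 0.03333…
q_2 = (l_2 − l_3) / l_2 = (0.35 − 0.216667…) / 0.35
     = 0.133333… / 0.35 = 0.380952… → 0.381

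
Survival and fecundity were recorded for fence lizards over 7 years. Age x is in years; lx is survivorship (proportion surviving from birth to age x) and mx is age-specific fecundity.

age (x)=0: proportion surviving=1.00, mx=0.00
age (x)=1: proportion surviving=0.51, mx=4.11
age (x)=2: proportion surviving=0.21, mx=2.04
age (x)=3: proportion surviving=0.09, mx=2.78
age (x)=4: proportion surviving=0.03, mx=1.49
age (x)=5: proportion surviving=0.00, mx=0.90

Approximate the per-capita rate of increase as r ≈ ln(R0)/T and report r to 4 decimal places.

0.7527

R0 = Σ lx·mx = 0 + 2.0961 + 0.4284 + 0.2502 + 0.0447 + 0 = 2.8194
Σ x·lx·mx = 3.8823; T = 3.8823/2.8194 = 1.377…
r ≈ ln(R0)/T = ln(2.8194)/1.377… = 0.752743… → 0.7527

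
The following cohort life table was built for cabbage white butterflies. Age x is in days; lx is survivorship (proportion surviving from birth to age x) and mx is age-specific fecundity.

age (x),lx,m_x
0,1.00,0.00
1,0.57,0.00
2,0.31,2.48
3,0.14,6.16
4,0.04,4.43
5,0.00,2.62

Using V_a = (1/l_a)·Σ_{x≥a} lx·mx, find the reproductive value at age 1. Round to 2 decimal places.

3.17

lx·mx for x ≥ 1: 0, 0.7688, 0.8624, 0.1772, 0 → sum = 1.8084
V_1 = 1.8084 / l_1 = 1.8084 / 0.57 = 3.172632… → 3.17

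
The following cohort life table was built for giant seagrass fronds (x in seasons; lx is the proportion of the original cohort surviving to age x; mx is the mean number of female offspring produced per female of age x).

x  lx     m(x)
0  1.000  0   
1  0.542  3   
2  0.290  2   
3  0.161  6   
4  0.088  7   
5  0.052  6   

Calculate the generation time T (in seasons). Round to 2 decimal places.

lx·mx: 0, 1.626, 0.58, 0.966, 0.616, 0.312 → R0 = 4.1
x·lx·mx: 0, 1.626, 1.16, 2.898, 2.464, 1.56 → Σ = 9.708
T = 9.708 / 4.1 = 2.367805… → 2.37

2.37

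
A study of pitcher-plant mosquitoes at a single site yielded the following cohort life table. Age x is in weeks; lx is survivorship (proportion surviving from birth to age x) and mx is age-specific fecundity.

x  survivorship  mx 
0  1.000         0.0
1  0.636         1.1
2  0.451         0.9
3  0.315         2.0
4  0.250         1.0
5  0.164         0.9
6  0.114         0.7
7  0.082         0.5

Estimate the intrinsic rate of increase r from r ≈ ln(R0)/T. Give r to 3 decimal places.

R0 = Σ lx·mx = 0 + 0.6996 + 0.4059 + 0.63 + 0.25 + 0.1476 + 0.0798 + 0.041 = 2.2539
Σ x·lx·mx = 5.9052; T = 5.9052/2.2539 = 2.61999…
r ≈ ln(R0)/T = ln(2.2539)/2.61999… = 0.31018… → 0.310

0.310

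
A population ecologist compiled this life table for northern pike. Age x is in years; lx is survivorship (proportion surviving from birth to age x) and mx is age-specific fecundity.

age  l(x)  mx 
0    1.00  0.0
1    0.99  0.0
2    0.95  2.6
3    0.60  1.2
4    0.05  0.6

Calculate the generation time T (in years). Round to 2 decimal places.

2.24

lx·mx: 0, 0, 2.47, 0.72, 0.03 → R0 = 3.22
x·lx·mx: 0, 0, 4.94, 2.16, 0.12 → Σ = 7.22
T = 7.22 / 3.22 = 2.242236… → 2.24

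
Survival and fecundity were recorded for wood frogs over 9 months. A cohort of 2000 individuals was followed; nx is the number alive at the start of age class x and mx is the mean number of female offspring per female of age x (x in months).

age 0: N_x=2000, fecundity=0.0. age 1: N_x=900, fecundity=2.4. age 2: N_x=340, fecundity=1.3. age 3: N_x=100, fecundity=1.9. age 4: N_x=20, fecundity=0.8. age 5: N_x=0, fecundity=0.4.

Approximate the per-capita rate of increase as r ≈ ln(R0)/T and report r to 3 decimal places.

0.259

lx = nx/n0 = nx/2000: 1, 0.45, 0.17, 0.05, 0.01, 0
R0 = Σ lx·mx = 0 + 1.08 + 0.221 + 0.095 + 0.008 + 0 = 1.404
Σ x·lx·mx = 1.839; T = 1.839/1.404 = 1.30983…
r ≈ ln(R0)/T = ln(1.404)/1.30983… = 0.25906… → 0.259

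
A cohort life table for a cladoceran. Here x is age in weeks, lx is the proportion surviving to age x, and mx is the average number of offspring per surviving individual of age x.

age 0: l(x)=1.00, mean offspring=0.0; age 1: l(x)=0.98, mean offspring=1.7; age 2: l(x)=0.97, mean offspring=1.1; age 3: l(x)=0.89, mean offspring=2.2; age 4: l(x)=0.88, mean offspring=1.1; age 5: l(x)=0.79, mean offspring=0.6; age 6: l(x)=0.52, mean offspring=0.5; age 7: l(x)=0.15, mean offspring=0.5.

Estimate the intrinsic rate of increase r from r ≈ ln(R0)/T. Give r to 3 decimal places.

R0 = Σ lx·mx = 0 + 1.666 + 1.067 + 1.958 + 0.968 + 0.474 + 0.26 + 0.075 = 6.468
Σ x·lx·mx = 18.001; T = 18.001/6.468 = 2.78309…
r ≈ ln(R0)/T = ln(6.468)/2.78309… = 0.67079… → 0.671

0.671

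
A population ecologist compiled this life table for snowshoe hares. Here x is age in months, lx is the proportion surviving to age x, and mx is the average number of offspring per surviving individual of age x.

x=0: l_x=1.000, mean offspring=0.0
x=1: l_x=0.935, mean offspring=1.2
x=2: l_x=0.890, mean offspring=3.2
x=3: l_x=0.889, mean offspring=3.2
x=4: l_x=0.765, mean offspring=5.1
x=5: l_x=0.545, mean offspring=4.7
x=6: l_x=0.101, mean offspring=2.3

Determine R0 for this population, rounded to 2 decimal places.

lx·mx by age: 0, 1.122, 2.848, 2.8448, 3.9015, 2.5615, 0.2323
R0 = Σ lx·mx = 13.5101 → 13.51

13.51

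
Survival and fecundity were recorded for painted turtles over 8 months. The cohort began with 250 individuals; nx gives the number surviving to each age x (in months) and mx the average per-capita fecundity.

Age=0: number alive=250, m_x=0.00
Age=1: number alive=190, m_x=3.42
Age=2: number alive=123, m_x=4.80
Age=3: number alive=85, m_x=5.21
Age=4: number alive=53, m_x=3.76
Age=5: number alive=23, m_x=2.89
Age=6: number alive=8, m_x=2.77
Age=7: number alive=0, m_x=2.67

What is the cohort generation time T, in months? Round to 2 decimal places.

2.24

lx = nx/n0 = nx/250: 1, 0.76, 0.492, 0.34, 0.212, 0.092, 0.032, 0
lx·mx: 0, 2.5992, 2.3616, 1.7714, 0.79712, 0.26588, 0.08864, 0 → R0 = 7.88384
x·lx·mx: 0, 2.5992, 4.7232, 5.3142, 3.18848, 1.3294, 0.53184, 0 → Σ = 17.68632
T = 17.68632 / 7.88384 = 2.243364… → 2.24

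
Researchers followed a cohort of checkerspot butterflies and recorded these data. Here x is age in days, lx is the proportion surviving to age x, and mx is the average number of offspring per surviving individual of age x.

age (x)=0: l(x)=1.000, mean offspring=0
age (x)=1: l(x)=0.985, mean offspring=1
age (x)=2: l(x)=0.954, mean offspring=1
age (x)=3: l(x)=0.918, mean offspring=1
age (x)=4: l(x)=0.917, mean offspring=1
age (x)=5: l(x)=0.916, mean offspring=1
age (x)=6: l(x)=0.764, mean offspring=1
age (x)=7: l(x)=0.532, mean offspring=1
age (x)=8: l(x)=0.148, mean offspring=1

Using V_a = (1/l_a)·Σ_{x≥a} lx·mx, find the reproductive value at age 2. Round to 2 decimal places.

5.40

lx·mx for x ≥ 2: 0.954, 0.918, 0.917, 0.916, 0.764, 0.532, 0.148 → sum = 5.149
V_2 = 5.149 / l_2 = 5.149 / 0.954 = 5.397275… → 5.40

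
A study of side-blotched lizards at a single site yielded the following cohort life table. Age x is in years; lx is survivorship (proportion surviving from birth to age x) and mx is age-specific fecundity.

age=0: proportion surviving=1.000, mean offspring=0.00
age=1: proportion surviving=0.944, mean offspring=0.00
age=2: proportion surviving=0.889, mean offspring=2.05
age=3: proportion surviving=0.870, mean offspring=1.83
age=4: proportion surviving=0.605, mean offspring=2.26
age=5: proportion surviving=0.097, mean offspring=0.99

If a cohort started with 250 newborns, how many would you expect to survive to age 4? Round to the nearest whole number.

151

Expected survivors = N0 · l_4 = 250 × 0.605 = 151.25 → 151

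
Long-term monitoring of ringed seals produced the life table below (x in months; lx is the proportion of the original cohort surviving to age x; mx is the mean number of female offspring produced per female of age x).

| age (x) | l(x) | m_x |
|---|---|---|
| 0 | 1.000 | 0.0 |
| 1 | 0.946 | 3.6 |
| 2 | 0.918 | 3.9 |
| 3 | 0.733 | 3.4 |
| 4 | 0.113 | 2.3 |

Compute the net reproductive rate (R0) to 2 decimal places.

lx·mx by age: 0, 3.4056, 3.5802, 2.4922, 0.2599
R0 = Σ lx·mx = 9.7379 → 9.74

9.74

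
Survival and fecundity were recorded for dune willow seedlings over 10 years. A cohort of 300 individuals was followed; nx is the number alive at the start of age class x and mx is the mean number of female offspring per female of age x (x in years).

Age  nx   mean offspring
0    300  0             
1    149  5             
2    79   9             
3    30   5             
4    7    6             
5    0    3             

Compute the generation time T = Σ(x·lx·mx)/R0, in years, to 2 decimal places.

lx = nx/n0 = nx/300: 1, 0.49667…, 0.26333…, 0.1, 0.02333…, 0
lx·mx: 0, 2.483333…, 2.37…, 0.5, 0.14…, 0 → R0 = 5.493333…
x·lx·mx: 0, 2.483333…, 4.74…, 1.5, 0.56…, 0 → Σ = 9.283333…
T = 9.283333… / 5.493333… = 1.689927… → 1.69

1.69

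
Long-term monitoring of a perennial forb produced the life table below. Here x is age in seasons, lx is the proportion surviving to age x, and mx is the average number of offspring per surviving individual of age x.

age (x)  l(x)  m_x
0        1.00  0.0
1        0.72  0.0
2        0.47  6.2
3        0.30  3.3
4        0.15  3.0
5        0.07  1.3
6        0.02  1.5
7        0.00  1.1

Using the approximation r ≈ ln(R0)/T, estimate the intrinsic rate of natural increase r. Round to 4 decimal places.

0.5970

R0 = Σ lx·mx = 0 + 0 + 2.914 + 0.99 + 0.45 + 0.091 + 0.03 + 0 = 4.475
Σ x·lx·mx = 11.233; T = 11.233/4.475 = 2.51017…
r ≈ ln(R0)/T = ln(4.475)/2.51017… = 0.596975… → 0.5970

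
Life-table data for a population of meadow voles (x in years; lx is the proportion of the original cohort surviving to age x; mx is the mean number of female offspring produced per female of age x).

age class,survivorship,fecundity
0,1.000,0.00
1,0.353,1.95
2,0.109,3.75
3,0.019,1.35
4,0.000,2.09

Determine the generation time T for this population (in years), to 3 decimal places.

1.410

lx·mx: 0, 0.68835, 0.40875, 0.02565, 0 → R0 = 1.12275
x·lx·mx: 0, 0.68835, 0.8175, 0.07695, 0 → Σ = 1.5828
T = 1.5828 / 1.12275 = 1.409753… → 1.410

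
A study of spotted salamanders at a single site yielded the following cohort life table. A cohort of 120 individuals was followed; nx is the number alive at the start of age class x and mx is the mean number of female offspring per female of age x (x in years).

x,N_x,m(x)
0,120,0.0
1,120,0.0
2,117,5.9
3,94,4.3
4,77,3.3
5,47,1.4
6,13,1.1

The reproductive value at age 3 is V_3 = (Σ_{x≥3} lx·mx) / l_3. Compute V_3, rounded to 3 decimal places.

lx = nx/n0 = nx/120: 1, 1, 0.975, 0.78333…, 0.64167…, 0.39167…, 0.10833…
lx·mx for x ≥ 3: 3.368333…, 2.1175…, 0.548333…, 0.119167… → sum = 6.153333…
V_3 = 6.153333… / l_3 = 6.153333… / 0.783333… = 7.855319… → 7.855

7.855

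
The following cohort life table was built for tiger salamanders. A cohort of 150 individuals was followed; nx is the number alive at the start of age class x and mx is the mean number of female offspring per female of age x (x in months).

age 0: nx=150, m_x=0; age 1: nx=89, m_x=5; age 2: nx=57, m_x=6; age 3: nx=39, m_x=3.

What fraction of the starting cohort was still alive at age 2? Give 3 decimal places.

0.380

l_2 = n_2/n_0 = 57/150 = 0.38 → 0.380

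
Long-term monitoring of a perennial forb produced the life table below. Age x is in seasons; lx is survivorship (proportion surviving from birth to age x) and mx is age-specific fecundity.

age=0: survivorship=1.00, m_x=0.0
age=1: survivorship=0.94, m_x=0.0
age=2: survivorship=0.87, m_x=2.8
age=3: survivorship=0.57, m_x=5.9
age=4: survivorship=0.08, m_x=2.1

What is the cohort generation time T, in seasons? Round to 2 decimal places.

2.62

lx·mx: 0, 0, 2.436, 3.363, 0.168 → R0 = 5.967
x·lx·mx: 0, 0, 4.872, 10.089, 0.672 → Σ = 15.633
T = 15.633 / 5.967 = 2.61991… → 2.62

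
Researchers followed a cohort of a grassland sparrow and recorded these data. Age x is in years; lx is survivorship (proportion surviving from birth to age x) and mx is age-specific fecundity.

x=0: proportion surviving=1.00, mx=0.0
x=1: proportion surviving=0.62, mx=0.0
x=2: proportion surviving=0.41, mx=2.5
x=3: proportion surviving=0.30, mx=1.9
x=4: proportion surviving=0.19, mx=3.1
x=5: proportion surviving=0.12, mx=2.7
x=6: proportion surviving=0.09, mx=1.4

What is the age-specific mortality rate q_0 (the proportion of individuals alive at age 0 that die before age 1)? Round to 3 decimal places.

q_0 = (l_0 − l_1) / l_0 = (1 − 0.62) / 1
     = 0.38 / 1 = 0.38 → 0.380

0.380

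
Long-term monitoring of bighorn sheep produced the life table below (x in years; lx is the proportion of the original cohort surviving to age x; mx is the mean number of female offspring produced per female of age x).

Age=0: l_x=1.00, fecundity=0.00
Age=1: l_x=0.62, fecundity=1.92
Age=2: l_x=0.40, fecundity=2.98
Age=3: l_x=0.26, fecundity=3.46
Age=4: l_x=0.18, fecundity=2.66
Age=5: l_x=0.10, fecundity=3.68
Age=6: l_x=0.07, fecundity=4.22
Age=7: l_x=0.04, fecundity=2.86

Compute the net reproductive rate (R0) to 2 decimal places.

4.54

lx·mx by age: 0, 1.1904, 1.192, 0.8996, 0.4788, 0.368, 0.2954, 0.1144
R0 = Σ lx·mx = 4.5386 → 4.54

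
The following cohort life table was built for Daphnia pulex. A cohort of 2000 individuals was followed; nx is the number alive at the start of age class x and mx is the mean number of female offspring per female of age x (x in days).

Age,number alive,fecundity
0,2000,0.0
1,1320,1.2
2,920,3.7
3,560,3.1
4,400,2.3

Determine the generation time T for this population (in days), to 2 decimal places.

2.26

lx = nx/n0 = nx/2000: 1, 0.66, 0.46, 0.28, 0.2
lx·mx: 0, 0.792, 1.702, 0.868, 0.46 → R0 = 3.822
x·lx·mx: 0, 0.792, 3.404, 2.604, 1.84 → Σ = 8.64
T = 8.64 / 3.822 = 2.260597… → 2.26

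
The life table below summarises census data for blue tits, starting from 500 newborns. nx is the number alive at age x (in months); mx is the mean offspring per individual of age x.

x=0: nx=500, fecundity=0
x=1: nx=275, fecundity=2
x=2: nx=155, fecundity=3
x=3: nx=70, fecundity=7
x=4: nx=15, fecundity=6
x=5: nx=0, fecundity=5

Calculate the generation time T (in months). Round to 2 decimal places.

2.08

lx = nx/n0 = nx/500: 1, 0.55, 0.31, 0.14, 0.03, 0
lx·mx: 0, 1.1, 0.93, 0.98, 0.18, 0 → R0 = 3.19
x·lx·mx: 0, 1.1, 1.86, 2.94, 0.72, 0 → Σ = 6.62
T = 6.62 / 3.19 = 2.075235… → 2.08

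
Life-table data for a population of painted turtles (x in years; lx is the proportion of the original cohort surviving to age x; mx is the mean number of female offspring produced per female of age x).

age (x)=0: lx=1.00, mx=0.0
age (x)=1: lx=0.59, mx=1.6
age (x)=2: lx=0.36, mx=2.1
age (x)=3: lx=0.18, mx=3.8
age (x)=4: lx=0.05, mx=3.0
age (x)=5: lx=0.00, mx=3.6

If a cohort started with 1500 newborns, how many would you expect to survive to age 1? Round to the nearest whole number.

Expected survivors = N0 · l_1 = 1500 × 0.59 = 885 → 885

885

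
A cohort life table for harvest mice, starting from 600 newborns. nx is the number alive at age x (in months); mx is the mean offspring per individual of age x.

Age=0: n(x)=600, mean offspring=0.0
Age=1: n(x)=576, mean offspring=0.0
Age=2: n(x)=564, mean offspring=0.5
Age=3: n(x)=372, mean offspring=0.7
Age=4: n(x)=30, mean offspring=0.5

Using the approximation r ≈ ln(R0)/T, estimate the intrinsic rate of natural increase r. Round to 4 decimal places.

-0.0292

lx = nx/n0 = nx/600: 1, 0.96, 0.94, 0.62, 0.05
R0 = Σ lx·mx = 0 + 0 + 0.47 + 0.434 + 0.025 = 0.929
Σ x·lx·mx = 2.342; T = 2.342/0.929 = 2.52099…
r ≈ ln(R0)/T = ln(0.929)/2.52099… = -0.029213… → -0.0292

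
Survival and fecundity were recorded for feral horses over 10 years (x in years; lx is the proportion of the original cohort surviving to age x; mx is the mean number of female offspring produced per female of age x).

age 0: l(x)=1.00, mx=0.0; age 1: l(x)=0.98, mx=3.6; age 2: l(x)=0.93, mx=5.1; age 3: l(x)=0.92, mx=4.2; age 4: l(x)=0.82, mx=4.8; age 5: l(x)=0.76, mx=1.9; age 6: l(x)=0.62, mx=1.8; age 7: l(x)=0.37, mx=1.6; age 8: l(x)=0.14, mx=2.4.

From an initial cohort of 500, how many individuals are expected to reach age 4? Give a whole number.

410

Expected survivors = N0 · l_4 = 500 × 0.82 = 410 → 410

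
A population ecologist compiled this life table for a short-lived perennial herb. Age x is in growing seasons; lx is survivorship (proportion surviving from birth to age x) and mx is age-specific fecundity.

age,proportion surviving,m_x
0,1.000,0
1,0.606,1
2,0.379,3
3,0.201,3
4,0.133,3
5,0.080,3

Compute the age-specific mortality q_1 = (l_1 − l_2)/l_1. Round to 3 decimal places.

q_1 = (l_1 − l_2) / l_1 = (0.606 − 0.379) / 0.606
     = 0.227 / 0.606 = 0.374587… → 0.375

0.375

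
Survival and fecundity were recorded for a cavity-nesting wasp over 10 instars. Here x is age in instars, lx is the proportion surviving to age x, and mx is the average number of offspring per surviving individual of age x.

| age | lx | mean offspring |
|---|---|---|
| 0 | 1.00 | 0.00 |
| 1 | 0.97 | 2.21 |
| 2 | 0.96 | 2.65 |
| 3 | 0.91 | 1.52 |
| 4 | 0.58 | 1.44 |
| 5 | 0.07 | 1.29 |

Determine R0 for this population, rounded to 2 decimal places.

7.00

lx·mx by age: 0, 2.1437, 2.544, 1.3832, 0.8352, 0.0903
R0 = Σ lx·mx = 6.9964 → 7.00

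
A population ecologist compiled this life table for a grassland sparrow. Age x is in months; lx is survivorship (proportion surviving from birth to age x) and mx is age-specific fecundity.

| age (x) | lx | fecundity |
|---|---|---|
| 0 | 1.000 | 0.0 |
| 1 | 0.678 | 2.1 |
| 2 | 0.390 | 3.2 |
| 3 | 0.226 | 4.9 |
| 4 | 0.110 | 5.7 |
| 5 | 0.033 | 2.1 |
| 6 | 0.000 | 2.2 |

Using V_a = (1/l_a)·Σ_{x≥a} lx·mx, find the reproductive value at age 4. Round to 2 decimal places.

lx·mx for x ≥ 4: 0.627, 0.0693, 0 → sum = 0.6963
V_4 = 0.6963 / l_4 = 0.6963 / 0.11 = 6.33 → 6.33

6.33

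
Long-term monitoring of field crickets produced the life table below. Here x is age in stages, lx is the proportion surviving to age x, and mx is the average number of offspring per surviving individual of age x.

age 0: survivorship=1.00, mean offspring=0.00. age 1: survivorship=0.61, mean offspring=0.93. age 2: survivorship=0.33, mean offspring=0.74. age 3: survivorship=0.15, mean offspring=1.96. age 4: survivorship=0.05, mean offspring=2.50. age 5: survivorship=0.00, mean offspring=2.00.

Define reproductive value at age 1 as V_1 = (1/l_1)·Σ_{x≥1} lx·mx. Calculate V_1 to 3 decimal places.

lx·mx for x ≥ 1: 0.5673, 0.2442, 0.294, 0.125, 0 → sum = 1.2305
V_1 = 1.2305 / l_1 = 1.2305 / 0.61 = 2.017213… → 2.017

2.017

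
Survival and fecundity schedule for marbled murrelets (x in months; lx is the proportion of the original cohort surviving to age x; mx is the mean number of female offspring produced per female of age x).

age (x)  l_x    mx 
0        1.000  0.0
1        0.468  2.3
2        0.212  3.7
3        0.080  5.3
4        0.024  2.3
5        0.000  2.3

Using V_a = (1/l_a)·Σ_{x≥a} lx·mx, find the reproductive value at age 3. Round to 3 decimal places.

5.990

lx·mx for x ≥ 3: 0.424, 0.0552, 0 → sum = 0.4792
V_3 = 0.4792 / l_3 = 0.4792 / 0.08 = 5.99 → 5.990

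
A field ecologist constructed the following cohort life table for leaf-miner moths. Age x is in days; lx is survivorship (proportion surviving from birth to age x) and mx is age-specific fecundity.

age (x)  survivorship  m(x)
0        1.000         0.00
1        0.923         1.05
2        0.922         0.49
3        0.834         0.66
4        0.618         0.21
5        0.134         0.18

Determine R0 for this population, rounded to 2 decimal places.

2.13

lx·mx by age: 0, 0.96915, 0.45178, 0.55044, 0.12978, 0.02412
R0 = Σ lx·mx = 2.12527 → 2.13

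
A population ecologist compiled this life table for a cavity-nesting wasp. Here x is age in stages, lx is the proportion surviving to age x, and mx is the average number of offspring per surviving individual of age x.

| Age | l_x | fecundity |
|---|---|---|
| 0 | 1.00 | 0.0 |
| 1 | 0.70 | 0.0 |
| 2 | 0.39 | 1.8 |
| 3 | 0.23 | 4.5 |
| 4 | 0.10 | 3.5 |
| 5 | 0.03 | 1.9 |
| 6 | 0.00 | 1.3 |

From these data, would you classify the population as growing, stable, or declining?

growing

R0 = Σ lx·mx = 0 + 0 + 0.702 + 1.035 + 0.35 + 0.057 + 0 = 2.144
R0 > 1, so the population is growing.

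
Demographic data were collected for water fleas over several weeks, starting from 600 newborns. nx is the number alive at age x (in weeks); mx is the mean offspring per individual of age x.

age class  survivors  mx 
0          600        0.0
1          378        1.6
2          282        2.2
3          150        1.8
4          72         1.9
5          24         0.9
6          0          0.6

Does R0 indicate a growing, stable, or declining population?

lx = nx/n0 = nx/600: 1, 0.63, 0.47, 0.25, 0.12, 0.04, 0
R0 = Σ lx·mx = 0 + 1.008 + 1.034 + 0.45 + 0.228 + 0.036 + 0 = 2.756
R0 > 1, so the population is growing.

growing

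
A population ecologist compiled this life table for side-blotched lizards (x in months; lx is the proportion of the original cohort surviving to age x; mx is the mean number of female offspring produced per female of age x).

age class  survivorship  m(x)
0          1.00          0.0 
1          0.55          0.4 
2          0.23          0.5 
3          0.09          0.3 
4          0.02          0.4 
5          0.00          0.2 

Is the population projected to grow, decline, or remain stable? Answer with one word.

declining

R0 = Σ lx·mx = 0 + 0.22 + 0.115 + 0.027 + 0.008 + 0 = 0.37
R0 < 1, so the population is declining.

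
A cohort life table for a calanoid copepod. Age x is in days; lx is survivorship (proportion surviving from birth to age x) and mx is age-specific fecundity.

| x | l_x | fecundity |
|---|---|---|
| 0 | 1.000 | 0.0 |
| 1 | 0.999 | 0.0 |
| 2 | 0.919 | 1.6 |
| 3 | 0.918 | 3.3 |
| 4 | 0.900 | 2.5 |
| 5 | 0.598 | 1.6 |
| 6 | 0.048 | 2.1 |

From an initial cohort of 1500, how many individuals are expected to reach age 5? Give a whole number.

897

Expected survivors = N0 · l_5 = 1500 × 0.598 = 897 → 897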